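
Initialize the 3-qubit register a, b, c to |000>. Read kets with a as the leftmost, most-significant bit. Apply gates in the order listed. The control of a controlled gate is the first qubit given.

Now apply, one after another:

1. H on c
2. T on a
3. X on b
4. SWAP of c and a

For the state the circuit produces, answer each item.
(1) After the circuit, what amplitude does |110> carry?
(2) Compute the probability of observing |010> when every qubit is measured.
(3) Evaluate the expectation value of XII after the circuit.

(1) The amplitude on |110> is sqrt(2)/2.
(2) The probability of measuring |010> is 1/2.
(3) The observable XII averages to 1.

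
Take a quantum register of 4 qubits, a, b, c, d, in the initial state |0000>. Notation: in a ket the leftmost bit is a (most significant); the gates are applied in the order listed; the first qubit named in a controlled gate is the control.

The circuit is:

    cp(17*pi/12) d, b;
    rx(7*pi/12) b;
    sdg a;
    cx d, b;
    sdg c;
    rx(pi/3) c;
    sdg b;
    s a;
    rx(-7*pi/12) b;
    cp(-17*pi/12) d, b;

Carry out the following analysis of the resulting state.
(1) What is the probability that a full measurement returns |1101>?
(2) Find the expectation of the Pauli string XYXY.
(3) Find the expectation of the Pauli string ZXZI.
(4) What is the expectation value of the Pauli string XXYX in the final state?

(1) The probability of measuring |1101> is 0.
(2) In the final state, XYXY has expectation 0.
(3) The observable ZXZI averages to -sqrt(6)/8 - sqrt(2)/8.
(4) In the final state, XXYX has expectation 0.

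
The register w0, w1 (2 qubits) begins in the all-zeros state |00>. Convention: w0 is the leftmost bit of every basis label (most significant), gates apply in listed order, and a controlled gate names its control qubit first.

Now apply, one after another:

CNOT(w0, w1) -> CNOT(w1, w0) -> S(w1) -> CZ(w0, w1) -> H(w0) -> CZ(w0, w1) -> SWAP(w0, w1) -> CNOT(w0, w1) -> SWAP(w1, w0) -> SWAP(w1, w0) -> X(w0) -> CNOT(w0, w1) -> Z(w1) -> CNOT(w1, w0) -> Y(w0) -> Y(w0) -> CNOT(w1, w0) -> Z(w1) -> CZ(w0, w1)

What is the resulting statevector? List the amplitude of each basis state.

After the circuit, the state carries amplitude 0 on |00>, 0 on |01>, sqrt(2)/2 on |10>, -sqrt(2)/2 on |11>.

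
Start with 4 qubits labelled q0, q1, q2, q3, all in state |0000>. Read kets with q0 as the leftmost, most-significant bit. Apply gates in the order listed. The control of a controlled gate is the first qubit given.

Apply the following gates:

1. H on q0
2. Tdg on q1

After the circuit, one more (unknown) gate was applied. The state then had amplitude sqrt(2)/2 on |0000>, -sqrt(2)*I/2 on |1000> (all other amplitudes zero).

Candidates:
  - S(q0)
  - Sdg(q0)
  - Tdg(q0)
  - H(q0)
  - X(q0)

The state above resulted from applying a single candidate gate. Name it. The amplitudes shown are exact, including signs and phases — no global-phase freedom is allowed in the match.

The applied gate was Sdg(q0).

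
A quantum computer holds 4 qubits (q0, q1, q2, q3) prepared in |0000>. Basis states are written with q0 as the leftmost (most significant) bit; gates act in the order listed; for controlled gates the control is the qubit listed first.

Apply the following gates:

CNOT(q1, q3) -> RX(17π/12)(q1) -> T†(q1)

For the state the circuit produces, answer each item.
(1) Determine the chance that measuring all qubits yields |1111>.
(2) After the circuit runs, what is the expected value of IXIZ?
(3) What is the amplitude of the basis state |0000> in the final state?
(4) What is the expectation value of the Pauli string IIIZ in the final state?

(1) Outcome |1111> occurs with probability 0.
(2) The observable IXIZ averages to 1/4 + sqrt(3)/4.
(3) |0000> carries amplitude -sqrt(3*sqrt(2) + 6)/4 + sqrt(2 - sqrt(2))/4 in the final state.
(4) In the final state, IIIZ has expectation 1.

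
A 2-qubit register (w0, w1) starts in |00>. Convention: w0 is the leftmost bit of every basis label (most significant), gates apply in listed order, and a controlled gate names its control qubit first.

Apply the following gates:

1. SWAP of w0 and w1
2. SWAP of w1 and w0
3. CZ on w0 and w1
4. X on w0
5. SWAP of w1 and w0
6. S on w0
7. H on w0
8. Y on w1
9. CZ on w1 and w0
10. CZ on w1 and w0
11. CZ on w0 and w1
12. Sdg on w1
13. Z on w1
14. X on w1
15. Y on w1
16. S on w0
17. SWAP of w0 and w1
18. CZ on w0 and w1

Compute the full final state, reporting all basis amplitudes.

The final amplitudes are -sqrt(2)/2 on |00>, -sqrt(2)*I/2 on |01>, 0 on |10>, 0 on |11>.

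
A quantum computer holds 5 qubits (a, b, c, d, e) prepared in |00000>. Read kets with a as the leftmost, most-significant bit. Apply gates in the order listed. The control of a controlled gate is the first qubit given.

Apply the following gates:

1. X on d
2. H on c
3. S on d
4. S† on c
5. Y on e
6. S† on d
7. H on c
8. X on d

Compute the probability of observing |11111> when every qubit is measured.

Outcome |11111> occurs with probability 0.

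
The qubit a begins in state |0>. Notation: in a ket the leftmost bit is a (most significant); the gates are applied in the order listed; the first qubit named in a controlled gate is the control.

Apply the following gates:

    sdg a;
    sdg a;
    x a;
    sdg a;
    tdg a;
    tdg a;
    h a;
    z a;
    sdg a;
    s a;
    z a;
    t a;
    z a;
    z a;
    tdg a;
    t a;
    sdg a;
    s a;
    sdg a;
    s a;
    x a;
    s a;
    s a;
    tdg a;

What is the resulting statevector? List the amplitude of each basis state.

The final amplitudes are sqrt(2)*exp(I*pi/4)/2 on |0>, -sqrt(2)*exp(3*I*pi/4)/2 on |1>.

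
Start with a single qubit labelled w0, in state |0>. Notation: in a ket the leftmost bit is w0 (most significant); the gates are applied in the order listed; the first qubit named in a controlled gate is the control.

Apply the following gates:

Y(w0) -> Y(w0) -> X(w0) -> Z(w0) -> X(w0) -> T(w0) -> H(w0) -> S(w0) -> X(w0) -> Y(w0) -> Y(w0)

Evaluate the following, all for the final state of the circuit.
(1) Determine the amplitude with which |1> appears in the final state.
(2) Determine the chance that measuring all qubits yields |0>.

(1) The amplitude on |1> is -sqrt(2)/2.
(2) The probability of measuring |0> is 1/2.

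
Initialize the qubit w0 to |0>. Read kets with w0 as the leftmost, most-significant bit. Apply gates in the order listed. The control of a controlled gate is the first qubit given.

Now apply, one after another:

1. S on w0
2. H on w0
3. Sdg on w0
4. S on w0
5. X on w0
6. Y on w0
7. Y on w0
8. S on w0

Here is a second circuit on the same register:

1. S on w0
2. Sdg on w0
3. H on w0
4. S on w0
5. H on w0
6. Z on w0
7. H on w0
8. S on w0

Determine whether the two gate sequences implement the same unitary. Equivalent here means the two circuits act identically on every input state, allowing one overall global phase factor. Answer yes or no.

No, they are not equivalent — no single phase factor reconciles the two unitaries.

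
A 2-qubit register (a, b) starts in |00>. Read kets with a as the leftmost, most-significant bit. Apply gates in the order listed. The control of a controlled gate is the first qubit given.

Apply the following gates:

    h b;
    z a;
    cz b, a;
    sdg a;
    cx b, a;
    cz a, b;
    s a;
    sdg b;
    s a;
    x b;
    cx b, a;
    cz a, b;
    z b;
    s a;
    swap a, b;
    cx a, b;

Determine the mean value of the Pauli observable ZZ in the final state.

The expectation value of ZZ is -1.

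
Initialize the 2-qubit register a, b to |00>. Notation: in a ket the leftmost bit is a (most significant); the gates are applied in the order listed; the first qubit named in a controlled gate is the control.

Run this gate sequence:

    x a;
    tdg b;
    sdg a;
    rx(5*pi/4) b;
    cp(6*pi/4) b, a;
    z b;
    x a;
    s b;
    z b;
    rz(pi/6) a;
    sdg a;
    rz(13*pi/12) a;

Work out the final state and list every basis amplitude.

The final amplitudes are -sqrt(2 - sqrt(2))*exp(7*I*pi/8)/2 on |00>, sqrt(sqrt(2) + 2)*exp(3*I*pi/8)/2 on |01>, 0 on |10>, 0 on |11>.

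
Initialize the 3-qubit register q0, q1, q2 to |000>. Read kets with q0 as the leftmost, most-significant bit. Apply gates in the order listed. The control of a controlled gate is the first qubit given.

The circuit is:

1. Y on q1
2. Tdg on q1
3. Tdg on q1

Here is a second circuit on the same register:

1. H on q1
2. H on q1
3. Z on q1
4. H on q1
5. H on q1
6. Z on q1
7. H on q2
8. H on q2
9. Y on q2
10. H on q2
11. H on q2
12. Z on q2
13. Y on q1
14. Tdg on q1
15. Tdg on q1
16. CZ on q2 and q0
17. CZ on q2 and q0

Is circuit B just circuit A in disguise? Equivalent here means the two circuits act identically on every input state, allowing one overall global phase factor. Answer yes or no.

No — the two circuits implement different unitaries, even allowing a global phase.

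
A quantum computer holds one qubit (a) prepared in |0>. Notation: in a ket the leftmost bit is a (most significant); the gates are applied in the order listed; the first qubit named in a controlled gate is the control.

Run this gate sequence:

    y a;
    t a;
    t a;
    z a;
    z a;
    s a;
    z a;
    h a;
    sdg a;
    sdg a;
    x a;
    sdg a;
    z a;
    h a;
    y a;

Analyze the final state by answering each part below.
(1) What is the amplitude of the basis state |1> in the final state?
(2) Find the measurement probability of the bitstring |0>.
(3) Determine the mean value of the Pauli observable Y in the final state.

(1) The final state's coefficient on |1> equals -1/2 - I/2.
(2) A full measurement returns |0> with probability 1/2.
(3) The observable Y averages to -1.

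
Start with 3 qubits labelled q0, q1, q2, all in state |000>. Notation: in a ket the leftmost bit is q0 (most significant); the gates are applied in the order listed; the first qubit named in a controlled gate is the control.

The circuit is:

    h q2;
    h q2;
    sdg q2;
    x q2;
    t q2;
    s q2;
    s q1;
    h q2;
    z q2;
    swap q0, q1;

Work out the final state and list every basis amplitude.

The final amplitudes are sqrt(2)*exp(3*I*pi/4)/2 on |000>, sqrt(2)*exp(3*I*pi/4)/2 on |001>, and 0 on every other basis state.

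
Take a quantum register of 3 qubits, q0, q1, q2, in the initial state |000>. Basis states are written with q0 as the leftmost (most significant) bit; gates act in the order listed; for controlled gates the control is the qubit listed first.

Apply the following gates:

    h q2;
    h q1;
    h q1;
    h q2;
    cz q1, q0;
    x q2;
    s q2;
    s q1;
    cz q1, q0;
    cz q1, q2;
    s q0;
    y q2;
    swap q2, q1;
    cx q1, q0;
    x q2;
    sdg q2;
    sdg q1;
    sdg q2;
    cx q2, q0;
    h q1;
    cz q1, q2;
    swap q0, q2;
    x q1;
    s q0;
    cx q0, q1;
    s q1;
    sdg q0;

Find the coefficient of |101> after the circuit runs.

|101> carries amplitude -sqrt(2)/2 in the final state. Key observation: the block from step 1 through step 4 cancels to the identity and can be dropped.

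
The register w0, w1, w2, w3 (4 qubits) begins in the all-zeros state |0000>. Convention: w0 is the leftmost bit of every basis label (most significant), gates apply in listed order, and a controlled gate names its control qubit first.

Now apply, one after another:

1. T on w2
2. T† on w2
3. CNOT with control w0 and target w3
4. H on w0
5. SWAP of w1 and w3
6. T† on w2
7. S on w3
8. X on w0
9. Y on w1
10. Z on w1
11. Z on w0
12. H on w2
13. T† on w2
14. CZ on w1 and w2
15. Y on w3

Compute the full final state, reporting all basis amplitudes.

After the circuit, the state carries amplitude 1/2 on |0101>, exp(3*I*pi/4)/2 on |0111>, -1/2 on |1101>, -exp(3*I*pi/4)/2 on |1111>, and 0 on every other basis state.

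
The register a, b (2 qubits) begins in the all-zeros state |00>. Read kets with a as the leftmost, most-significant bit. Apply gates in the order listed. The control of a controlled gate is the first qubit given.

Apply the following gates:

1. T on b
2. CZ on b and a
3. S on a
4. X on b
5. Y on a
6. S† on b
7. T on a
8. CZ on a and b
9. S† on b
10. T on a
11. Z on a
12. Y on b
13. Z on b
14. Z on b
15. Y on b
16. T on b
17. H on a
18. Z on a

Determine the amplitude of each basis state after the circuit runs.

The resulting statevector has amplitude 0 on |00>, sqrt(2)*exp(I*pi/4)/2 on |01>, 0 on |10>, sqrt(2)*exp(I*pi/4)/2 on |11>.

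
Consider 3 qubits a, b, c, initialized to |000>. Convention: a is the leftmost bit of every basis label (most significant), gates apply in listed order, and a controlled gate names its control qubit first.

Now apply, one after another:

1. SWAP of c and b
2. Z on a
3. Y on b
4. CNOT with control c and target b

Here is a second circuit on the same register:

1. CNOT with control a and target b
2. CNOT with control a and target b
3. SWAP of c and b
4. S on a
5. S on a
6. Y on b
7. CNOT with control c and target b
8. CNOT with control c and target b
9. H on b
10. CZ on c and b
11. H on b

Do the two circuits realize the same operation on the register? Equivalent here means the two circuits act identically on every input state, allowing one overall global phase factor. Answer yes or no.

Yes: on every input state the two circuits agree up to one overall phase factor.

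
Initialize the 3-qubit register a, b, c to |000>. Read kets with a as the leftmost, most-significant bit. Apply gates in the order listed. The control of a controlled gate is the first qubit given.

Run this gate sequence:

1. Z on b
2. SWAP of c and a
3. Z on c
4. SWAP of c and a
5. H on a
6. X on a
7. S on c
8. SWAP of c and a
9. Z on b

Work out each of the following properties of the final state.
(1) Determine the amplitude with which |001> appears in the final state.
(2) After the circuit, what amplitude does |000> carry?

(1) |001> carries amplitude sqrt(2)/2 in the final state.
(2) The amplitude on |000> is sqrt(2)/2.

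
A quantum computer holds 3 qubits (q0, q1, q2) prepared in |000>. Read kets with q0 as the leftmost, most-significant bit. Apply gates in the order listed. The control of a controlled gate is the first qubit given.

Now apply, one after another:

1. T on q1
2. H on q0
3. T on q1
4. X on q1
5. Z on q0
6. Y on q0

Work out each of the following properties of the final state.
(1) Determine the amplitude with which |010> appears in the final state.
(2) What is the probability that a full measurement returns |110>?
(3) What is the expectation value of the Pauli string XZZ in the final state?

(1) The final state's coefficient on |010> equals sqrt(2)*I/2.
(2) The probability of measuring |110> is 1/2.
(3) The observable XZZ averages to -1.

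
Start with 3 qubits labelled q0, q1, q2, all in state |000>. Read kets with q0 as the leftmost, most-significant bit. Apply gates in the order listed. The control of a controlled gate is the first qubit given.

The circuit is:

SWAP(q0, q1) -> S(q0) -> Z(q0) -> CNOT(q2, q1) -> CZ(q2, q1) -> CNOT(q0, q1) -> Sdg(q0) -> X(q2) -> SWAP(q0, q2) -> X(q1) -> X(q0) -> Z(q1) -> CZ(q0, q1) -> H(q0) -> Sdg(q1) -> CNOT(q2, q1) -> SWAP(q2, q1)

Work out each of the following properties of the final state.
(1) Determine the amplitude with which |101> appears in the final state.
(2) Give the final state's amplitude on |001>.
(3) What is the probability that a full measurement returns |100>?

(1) |101> carries amplitude sqrt(2)*I/2 in the final state.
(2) The final state's coefficient on |001> equals sqrt(2)*I/2.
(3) A full measurement returns |100> with probability 0.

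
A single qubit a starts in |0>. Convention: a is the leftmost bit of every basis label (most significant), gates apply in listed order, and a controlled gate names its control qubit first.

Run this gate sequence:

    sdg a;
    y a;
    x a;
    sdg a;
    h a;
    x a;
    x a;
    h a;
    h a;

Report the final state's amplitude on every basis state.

The final amplitudes are sqrt(2)*I/2 on |0>, sqrt(2)*I/2 on |1>.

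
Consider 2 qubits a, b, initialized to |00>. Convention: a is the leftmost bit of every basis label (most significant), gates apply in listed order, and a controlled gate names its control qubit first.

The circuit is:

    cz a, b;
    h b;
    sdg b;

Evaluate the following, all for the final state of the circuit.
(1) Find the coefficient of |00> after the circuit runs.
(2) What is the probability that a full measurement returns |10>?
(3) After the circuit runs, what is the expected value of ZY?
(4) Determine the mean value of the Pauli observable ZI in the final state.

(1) |00> carries amplitude sqrt(2)/2 in the final state.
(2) Outcome |10> occurs with probability 0.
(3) In the final state, ZY has expectation -1.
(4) In the final state, ZI has expectation 1.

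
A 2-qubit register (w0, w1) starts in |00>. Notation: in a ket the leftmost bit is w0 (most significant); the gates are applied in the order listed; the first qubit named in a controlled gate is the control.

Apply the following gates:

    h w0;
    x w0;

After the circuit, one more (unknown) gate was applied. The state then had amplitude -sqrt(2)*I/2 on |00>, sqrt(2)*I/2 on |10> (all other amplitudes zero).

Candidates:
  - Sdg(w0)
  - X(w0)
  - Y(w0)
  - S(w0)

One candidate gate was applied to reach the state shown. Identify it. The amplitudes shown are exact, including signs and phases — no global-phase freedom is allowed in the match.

The applied gate was Y(w0).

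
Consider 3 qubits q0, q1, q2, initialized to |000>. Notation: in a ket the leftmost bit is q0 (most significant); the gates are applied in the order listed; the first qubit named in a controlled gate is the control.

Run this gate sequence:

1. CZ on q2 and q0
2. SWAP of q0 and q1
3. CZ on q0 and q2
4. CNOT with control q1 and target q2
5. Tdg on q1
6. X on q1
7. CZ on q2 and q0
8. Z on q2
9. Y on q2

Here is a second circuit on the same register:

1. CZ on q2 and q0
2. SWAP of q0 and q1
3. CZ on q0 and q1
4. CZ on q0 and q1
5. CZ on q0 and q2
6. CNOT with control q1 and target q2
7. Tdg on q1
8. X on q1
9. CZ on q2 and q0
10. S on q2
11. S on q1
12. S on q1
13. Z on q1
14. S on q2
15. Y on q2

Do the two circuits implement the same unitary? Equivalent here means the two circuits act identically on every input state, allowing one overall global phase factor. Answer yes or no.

Yes — the two circuits implement the same unitary up to a global phase.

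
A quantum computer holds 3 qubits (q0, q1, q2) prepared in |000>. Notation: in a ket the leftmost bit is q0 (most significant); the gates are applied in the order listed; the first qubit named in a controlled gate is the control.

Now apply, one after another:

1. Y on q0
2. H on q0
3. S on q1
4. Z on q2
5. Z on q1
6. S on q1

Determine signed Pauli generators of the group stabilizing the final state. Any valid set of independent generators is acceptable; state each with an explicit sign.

One valid set of independent stabilizer generators is -XII, +IZI, +IIZ (any independent generating set of the same group is equally correct).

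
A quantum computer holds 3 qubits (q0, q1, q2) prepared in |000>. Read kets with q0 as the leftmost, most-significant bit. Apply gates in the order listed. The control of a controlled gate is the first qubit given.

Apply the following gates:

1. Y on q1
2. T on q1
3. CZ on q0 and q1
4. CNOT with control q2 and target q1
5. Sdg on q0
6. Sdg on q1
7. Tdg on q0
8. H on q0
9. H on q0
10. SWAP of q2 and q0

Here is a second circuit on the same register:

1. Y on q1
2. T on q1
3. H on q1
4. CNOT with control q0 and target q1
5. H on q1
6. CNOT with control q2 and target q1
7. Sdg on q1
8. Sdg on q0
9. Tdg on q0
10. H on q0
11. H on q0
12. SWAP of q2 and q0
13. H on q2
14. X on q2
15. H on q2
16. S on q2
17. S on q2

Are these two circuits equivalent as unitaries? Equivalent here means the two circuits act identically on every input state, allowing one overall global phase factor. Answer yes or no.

Yes: on every input state the two circuits agree up to one overall phase factor.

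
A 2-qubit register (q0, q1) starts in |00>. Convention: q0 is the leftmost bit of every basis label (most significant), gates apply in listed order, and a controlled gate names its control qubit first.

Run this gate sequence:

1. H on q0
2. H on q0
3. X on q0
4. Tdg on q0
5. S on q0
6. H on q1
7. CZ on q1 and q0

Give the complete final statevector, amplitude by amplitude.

The final amplitudes are 0 on |00>, 0 on |01>, sqrt(2)*exp(I*pi/4)/2 on |10>, -sqrt(2)*exp(I*pi/4)/2 on |11>.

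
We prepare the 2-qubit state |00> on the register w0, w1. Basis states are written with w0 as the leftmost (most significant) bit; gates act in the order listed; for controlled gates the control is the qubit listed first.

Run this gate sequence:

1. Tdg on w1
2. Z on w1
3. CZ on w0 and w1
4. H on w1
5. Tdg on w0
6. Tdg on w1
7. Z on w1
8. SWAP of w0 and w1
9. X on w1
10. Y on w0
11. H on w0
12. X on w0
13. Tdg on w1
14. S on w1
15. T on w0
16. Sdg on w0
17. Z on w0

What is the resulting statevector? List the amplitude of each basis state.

The resulting statevector has amplitude 0 on |00>, -exp(3*I*pi/4)/2 + I/2 on |01>, 0 on |10>, -I/2 - exp(I*pi/4)/2 on |11>.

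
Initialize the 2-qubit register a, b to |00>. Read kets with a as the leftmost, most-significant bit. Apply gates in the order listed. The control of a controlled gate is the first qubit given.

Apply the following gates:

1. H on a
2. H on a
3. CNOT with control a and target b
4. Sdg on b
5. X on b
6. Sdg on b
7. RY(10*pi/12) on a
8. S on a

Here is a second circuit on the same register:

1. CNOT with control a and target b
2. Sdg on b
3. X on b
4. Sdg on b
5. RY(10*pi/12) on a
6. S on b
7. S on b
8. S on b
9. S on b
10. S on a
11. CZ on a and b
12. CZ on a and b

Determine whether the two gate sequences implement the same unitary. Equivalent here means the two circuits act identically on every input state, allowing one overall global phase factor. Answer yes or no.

Yes: on every input state the two circuits agree up to one overall phase factor.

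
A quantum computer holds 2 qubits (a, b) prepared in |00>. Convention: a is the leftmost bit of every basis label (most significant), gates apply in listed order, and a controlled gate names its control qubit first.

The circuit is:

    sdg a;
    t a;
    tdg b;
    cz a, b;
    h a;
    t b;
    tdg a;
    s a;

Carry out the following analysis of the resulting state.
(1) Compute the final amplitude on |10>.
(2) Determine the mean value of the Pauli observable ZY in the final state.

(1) The final state's coefficient on |10> equals sqrt(2)*exp(I*pi/4)/2.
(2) In the final state, ZY has expectation 0.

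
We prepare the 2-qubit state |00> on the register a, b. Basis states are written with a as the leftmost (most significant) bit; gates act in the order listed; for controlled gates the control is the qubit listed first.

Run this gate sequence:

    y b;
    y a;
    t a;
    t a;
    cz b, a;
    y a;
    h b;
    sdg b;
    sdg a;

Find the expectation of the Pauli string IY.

The observable IY averages to 1.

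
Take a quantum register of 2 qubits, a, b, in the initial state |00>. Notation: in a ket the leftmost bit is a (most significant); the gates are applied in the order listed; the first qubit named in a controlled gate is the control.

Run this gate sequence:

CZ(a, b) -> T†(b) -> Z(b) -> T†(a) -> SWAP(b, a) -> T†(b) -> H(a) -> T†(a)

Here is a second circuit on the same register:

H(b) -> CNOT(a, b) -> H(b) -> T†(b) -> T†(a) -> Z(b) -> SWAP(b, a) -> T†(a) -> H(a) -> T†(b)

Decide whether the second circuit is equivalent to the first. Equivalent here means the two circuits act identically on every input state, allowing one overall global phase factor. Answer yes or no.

No — the two circuits implement different unitaries, even allowing a global phase.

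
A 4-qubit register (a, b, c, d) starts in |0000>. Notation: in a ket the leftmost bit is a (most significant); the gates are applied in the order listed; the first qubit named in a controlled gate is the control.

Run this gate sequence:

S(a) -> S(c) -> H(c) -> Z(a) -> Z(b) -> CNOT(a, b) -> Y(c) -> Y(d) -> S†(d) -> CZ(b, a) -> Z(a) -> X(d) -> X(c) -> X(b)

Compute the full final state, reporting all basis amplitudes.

The final amplitudes are sqrt(2)*I/2 on |0100>, -sqrt(2)*I/2 on |0110>, and 0 on every other basis state.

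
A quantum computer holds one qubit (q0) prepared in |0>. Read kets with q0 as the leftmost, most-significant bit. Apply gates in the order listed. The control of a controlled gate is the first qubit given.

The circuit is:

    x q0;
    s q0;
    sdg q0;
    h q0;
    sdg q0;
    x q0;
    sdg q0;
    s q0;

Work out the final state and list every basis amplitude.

After the circuit, the state carries amplitude sqrt(2)*I/2 on |0>, sqrt(2)/2 on |1>.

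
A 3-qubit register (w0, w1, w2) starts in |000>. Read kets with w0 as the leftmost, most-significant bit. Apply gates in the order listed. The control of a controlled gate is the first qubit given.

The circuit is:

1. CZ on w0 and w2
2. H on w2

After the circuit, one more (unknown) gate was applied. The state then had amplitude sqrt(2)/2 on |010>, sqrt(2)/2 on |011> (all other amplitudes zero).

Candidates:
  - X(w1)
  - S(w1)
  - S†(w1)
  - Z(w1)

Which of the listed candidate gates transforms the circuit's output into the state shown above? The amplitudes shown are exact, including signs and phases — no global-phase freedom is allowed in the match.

It was X(w1) that produced the state shown.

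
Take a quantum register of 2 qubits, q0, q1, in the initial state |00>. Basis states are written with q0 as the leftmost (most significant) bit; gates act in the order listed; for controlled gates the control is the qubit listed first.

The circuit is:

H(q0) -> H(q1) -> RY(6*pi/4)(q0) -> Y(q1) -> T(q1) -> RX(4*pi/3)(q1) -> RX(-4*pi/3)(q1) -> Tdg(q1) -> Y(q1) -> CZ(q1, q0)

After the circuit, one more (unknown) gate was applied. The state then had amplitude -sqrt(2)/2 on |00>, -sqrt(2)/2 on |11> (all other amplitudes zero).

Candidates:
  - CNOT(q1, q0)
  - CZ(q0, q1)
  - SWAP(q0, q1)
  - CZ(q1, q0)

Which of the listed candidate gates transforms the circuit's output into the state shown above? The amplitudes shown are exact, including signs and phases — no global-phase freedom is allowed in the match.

It was CNOT(q1, q0) that produced the state shown.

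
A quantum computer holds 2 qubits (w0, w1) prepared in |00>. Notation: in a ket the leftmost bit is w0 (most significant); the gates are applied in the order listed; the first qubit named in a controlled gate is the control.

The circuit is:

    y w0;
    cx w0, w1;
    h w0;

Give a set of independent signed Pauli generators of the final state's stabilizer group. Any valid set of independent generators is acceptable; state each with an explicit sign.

The stabilizer group can be generated by -XI, -IZ, among other valid generating sets.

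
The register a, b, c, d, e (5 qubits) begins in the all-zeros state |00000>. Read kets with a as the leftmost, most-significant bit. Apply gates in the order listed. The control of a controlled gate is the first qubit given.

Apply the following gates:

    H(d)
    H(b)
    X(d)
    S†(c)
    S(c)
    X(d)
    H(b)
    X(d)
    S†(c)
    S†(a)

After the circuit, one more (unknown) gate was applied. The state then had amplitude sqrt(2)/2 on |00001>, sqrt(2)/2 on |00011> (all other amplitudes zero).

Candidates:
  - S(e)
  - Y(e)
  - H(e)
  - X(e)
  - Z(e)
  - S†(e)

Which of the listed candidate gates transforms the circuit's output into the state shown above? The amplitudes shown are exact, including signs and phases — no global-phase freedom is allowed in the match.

The applied gate was X(e).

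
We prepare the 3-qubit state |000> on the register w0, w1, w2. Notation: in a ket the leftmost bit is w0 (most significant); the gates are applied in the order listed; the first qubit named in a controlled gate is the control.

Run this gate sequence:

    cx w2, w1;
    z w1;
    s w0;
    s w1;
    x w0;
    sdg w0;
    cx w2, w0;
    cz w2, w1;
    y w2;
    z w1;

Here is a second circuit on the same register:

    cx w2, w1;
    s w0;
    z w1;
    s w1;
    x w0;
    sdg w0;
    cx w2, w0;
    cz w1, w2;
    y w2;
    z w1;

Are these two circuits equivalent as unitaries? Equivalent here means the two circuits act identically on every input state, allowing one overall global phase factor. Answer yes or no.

Yes — the two circuits implement the same unitary up to a global phase.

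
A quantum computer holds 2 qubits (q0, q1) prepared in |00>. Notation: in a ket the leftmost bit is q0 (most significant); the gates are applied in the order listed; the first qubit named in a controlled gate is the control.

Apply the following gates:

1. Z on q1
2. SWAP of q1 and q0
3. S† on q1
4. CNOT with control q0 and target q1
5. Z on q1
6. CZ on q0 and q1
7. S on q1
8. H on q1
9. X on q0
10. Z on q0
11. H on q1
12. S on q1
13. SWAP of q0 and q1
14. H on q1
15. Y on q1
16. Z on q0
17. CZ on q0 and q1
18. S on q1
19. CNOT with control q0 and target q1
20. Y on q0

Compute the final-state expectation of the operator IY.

In the final state, IY has expectation 1.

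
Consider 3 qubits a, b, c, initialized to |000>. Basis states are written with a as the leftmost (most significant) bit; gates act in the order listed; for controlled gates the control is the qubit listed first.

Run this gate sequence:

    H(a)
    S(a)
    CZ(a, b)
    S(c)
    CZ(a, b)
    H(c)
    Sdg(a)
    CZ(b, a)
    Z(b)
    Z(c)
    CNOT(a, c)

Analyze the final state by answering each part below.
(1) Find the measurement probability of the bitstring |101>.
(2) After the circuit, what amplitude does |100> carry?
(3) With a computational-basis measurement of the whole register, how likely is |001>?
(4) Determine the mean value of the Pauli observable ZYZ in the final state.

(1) A full measurement returns |101> with probability 1/4.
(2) The amplitude on |100> is -1/2.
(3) A full measurement returns |001> with probability 1/4.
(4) The expectation value of ZYZ is 0.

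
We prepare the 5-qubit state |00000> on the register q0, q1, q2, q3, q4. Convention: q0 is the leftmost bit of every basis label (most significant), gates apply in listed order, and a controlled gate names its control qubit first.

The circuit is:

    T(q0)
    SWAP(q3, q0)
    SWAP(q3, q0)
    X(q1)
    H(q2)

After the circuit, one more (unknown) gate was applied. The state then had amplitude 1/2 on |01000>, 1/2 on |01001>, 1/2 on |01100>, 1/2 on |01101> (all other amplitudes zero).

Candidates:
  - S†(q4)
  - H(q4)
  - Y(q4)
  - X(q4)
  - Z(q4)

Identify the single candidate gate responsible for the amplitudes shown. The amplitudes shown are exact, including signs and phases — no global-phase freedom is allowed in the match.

It was H(q4) that produced the state shown. Key observation: gates 2-3 undo each other exactly, leaving only the rest of the circuit to track.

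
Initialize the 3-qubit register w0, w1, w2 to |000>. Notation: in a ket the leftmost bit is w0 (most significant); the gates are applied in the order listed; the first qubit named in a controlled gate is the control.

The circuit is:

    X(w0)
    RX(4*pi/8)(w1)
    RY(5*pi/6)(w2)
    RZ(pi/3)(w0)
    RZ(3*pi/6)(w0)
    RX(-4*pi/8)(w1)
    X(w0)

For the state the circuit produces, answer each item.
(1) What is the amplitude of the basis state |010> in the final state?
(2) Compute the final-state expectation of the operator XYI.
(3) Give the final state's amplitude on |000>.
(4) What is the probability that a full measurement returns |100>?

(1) The amplitude on |010> is 0.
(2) In the final state, XYI has expectation 0.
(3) The final state's coefficient on |000> equals (-sqrt(2) + sqrt(6))*exp(5*I*pi/12)/4.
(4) A full measurement returns |100> with probability 0.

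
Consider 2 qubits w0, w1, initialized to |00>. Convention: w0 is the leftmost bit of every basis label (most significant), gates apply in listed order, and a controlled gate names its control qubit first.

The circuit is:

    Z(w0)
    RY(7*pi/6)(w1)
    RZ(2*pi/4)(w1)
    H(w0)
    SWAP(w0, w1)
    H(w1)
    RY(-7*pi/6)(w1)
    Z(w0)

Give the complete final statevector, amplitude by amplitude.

The final amplitudes are (-2 + sqrt(3))*exp(3*I*pi/4)/4 on |00>, -exp(3*I*pi/4)/4 on |01>, exp(I*pi/4)/4 on |10>, (sqrt(3) + 2)*exp(I*pi/4)/4 on |11>.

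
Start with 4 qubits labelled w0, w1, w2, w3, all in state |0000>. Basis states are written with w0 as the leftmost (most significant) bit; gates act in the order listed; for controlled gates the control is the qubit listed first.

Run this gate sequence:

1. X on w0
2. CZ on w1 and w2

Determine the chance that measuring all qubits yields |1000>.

A full measurement returns |1000> with probability 1.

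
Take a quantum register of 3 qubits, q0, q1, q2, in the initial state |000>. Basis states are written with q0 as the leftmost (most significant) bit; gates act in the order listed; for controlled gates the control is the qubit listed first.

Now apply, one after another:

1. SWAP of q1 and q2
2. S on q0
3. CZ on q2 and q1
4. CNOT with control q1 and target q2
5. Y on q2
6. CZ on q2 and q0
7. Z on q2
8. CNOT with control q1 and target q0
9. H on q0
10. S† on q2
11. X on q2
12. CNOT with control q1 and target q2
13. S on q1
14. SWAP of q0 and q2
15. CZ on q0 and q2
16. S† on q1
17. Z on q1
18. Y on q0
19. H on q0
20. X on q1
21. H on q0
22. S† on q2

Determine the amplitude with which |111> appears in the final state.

|111> carries amplitude -sqrt(2)/2 in the final state.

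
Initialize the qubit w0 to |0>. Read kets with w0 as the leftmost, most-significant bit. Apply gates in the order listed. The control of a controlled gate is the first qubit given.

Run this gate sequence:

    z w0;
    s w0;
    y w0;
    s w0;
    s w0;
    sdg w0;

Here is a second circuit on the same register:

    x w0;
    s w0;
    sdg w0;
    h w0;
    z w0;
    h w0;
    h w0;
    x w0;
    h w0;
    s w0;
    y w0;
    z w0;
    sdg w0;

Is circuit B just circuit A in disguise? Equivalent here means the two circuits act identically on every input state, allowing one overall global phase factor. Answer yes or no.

Yes — the two circuits implement the same unitary up to a global phase.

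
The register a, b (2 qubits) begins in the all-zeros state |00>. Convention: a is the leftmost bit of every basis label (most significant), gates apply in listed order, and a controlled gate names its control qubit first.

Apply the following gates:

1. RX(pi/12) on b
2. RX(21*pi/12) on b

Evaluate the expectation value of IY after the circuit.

In the final state, IY has expectation 1/2.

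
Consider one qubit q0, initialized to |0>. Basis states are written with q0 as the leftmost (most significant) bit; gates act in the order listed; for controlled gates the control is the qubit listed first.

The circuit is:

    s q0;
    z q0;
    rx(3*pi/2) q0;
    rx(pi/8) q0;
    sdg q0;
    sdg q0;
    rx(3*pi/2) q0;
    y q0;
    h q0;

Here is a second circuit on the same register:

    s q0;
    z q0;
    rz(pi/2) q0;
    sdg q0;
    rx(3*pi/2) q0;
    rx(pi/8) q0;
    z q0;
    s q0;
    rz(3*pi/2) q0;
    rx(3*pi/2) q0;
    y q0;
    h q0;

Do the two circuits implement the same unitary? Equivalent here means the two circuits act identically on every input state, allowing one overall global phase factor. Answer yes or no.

Yes, they are equivalent — the unitaries differ by at most a global phase.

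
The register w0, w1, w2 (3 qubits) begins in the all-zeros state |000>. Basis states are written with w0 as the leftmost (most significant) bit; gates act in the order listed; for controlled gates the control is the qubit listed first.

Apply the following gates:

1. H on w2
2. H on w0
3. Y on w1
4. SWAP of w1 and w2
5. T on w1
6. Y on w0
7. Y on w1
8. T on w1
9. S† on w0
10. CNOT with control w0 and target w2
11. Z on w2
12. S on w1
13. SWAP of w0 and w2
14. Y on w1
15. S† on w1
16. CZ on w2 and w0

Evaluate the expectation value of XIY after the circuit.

The observable XIY averages to -1.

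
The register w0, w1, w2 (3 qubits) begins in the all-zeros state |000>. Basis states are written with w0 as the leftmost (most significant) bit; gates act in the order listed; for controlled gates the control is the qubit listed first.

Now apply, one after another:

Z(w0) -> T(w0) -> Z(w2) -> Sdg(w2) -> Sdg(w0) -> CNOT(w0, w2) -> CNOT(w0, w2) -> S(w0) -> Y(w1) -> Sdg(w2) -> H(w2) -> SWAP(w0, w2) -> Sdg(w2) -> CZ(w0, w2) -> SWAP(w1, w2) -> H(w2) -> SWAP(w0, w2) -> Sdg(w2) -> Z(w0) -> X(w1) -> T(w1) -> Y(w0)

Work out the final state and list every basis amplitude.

The resulting statevector has amplitude 0 on |000>, 0 on |001>, exp(I*pi/4)/2 on |010>, -exp(3*I*pi/4)/2 on |011>, 0 on |100>, 0 on |101>, -exp(I*pi/4)/2 on |110>, exp(3*I*pi/4)/2 on |111>. Key observation: steps 5-8 multiply out to the identity, so the circuit reduces to the remaining gates.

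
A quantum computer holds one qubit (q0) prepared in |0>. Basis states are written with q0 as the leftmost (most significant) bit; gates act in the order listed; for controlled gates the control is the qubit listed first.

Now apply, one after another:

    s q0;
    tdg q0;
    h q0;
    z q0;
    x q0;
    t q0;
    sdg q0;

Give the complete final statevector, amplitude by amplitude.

After the circuit, the state carries amplitude -sqrt(2)/2 on |0>, -sqrt(2)*exp(3*I*pi/4)/2 on |1>.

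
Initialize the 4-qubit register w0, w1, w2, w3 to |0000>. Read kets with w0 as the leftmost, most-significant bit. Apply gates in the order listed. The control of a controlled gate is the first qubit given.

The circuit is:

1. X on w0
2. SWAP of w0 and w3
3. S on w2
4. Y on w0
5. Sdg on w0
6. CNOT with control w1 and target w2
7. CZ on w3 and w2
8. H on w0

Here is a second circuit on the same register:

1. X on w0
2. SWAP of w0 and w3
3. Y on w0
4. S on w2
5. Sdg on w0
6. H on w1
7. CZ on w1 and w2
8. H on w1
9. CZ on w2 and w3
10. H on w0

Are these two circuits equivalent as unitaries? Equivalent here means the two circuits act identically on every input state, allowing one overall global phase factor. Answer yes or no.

No — the two circuits implement different unitaries, even allowing a global phase.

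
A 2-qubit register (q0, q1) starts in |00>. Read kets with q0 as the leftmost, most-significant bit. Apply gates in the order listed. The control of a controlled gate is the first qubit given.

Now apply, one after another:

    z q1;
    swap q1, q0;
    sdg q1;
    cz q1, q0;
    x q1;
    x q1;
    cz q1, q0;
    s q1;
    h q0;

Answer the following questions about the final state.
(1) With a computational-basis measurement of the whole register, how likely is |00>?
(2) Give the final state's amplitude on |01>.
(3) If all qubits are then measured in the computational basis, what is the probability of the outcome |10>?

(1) The probability of measuring |00> is 1/2.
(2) |01> carries amplitude 0 in the final state.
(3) A full measurement returns |10> with probability 1/2.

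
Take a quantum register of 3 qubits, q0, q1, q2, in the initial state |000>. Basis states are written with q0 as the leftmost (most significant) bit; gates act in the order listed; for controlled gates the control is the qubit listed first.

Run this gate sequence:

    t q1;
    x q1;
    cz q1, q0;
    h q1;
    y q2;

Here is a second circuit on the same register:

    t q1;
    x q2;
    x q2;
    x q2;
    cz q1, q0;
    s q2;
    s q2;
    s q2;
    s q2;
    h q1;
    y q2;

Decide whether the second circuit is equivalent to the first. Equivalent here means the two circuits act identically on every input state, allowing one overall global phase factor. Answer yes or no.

No, they are not equivalent — no single phase factor reconciles the two unitaries.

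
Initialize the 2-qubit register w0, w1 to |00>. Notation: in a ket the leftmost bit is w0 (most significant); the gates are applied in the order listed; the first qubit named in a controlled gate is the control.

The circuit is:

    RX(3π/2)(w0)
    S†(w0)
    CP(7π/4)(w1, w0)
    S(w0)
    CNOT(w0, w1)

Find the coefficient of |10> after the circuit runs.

|10> carries amplitude 0 in the final state.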